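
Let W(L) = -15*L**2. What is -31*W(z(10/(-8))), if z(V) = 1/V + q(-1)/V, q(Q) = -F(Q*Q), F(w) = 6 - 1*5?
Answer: 0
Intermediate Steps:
F(w) = 1 (F(w) = 6 - 5 = 1)
q(Q) = -1 (q(Q) = -1*1 = -1)
z(V) = 0 (z(V) = 1/V - 1/V = 0)
-31*W(z(10/(-8))) = -(-465)*0**2 = -(-465)*0 = -31*0 = 0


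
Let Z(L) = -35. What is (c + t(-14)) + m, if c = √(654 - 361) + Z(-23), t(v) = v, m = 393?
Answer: 344 + √293 ≈ 361.12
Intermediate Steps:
c = -35 + √293 (c = √(654 - 361) - 35 = √293 - 35 = -35 + √293 ≈ -17.883)
(c + t(-14)) + m = ((-35 + √293) - 14) + 393 = (-49 + √293) + 393 = 344 + √293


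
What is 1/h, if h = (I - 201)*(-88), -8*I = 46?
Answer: 1/18194 ≈ 5.4963e-5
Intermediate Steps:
I = -23/4 (I = -⅛*46 = -23/4 ≈ -5.7500)
h = 18194 (h = (-23/4 - 201)*(-88) = -827/4*(-88) = 18194)
1/h = 1/18194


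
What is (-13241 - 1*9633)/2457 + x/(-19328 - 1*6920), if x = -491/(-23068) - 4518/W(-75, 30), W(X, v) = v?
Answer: -69207088816387/7438430694240 ≈ -9.3040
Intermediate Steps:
x = -17367749/115340 (x = -491/(-23068) - 4518/30 = -491*(-1/23068) - 4518*1/30 = 491/23068 - 753/5 = -17367749/115340 ≈ -150.58)
(-13241 - 1*9633)/2457 + x/(-19328 - 1*6920) = (-13241 - 1*9633)/2457 - 17367749/(115340*(-19328 - 1*6920)) = (-13241 - 9633)*(1/2457) - 17367749/(115340*(-19328 - 6920)) = -22874*1/2457 - 17367749/115340/(-26248) = -22874/2457 - 17367749/115340*(-1/26248) = -22874/2457 + 17367749/3027444320 = -69207088816387/7438430694240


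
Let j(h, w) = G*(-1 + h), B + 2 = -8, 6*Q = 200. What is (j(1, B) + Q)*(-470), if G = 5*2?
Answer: -47000/3 ≈ -15667.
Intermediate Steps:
G = 10
Q = 100/3 (Q = (⅙)*200 = 100/3 ≈ 33.333)
B = -10 (B = -2 - 8 = -10)
j(h, w) = -10 + 10*h (j(h, w) = 10*(-1 + h) = -10 + 10*h)
(j(1, B) + Q)*(-470) = ((-10 + 10*1) + 100/3)*(-470) = ((-10 + 10) + 100/3)*(-470) = (0 + 100/3)*(-470) = (100/3)*(-470) = -47000/3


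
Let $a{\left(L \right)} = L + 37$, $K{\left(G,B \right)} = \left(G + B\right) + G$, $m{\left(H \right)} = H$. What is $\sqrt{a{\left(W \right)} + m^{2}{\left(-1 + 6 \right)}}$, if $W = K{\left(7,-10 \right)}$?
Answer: $\sqrt{66} \approx 8.124$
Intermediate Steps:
$K{\left(G,B \right)} = B + 2 G$ ($K{\left(G,B \right)} = \left(B + G\right) + G = B + 2 G$)
$W = 4$ ($W = -10 + 2 \cdot 7 = -10 + 14 = 4$)
$a{\left(L \right)} = 37 + L$
$\sqrt{a{\left(W \right)} + m^{2}{\left(-1 + 6 \right)}} = \sqrt{\left(37 + 4\right) + \left(-1 + 6\right)^{2}} = \sqrt{41 + 5^{2}} = \sqrt{41 + 25} = \sqrt{66}$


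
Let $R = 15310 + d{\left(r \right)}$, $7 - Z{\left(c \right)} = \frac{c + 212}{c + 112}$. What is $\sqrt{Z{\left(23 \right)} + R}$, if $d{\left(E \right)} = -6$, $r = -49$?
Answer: $\frac{5 \sqrt{49602}}{9} \approx 123.73$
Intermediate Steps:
$Z{\left(c \right)} = 7 - \frac{212 + c}{112 + c}$ ($Z{\left(c \right)} = 7 - \frac{c + 212}{c + 112} = 7 - \frac{212 + c}{112 + c}$)
$R = 15304$ ($R = 15310 - 6 = 15304$)
$\sqrt{Z{\left(23 \right)} + R} = \sqrt{\frac{2 \left(286 + 3 \cdot 23\right)}{112 + 23} + 15304} = \sqrt{\frac{2 \left(286 + 69\right)}{135} + 15304} = \sqrt{2 \cdot \frac{1}{135} \cdot 355 + 15304} = \sqrt{\frac{142}{27} + 15304} = \sqrt{\frac{413350}{27}} = \frac{5 \sqrt{49602}}{9}$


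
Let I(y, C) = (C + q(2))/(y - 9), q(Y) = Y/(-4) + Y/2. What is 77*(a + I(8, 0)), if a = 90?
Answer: 13783/2 ≈ 6891.5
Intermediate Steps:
q(Y) = Y/4 (q(Y) = Y*(-1/4) + Y*(1/2) = -Y/4 + Y/2 = Y/4)
I(y, C) = (1/2 + C)/(-9 + y) (I(y, C) = (C + (1/4)*2)/(y - 9) = (C + 1/2)/(-9 + y) = (1/2 + C)/(-9 + y))
77*(a + I(8, 0)) = 77*(90 + (1/2 + 0)/(-9 + 8)) = 77*(90 + (1/2)/(-1)) = 77*(90 - 1*1/2) = 77*(90 - 1/2) = 77*(179/2) = 13783/2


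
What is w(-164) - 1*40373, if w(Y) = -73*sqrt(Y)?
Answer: -40373 - 146*I*sqrt(41) ≈ -40373.0 - 934.86*I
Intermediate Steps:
w(-164) - 1*40373 = -146*I*sqrt(41) - 1*40373 = -146*I*sqrt(41) - 40373 = -40373 - 146*I*sqrt(41)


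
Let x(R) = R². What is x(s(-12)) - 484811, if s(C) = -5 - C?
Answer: -484762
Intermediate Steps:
x(s(-12)) - 484811 = (-5 - 1*(-12))² - 484811 = (-5 + 12)² - 484811 = 7² - 484811 = 49 - 484811 = -484762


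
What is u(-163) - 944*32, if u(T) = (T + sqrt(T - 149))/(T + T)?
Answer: -60415/2 - I*sqrt(78)/163 ≈ -30208.0 - 0.054183*I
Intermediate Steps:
u(T) = (T + sqrt(-149 + T))/(2*T) (u(T) = (T + sqrt(-149 + T))/((2*T)) = (T + sqrt(-149 + T))*(1/(2*T)) = (T + sqrt(-149 + T))/(2*T))
u(-163) - 944*32 = (1/2)*(-163 + sqrt(-149 - 163))/(-163) - 944*32 = (1/2)*(-1/163)*(-163 + sqrt(-312)) - 1*30208 = (1/2)*(-1/163)*(-163 + 2*I*sqrt(78)) - 30208 = (1/2 - I*sqrt(78)/163) - 30208 = -60415/2 - I*sqrt(78)/163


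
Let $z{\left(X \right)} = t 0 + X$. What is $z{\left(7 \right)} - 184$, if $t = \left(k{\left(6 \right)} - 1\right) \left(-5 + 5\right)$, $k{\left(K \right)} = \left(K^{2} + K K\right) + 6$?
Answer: $-177$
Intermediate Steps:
$k{\left(K \right)} = 6 + 2 K^{2}$ ($k{\left(K \right)} = \left(K^{2} + K^{2}\right) + 6 = 2 K^{2} + 6 = 6 + 2 K^{2}$)
$t = 0$ ($t = \left(\left(6 + 2 \cdot 6^{2}\right) - 1\right) \left(-5 + 5\right) = \left(\left(6 + 2 \cdot 36\right) - 1\right) 0 = \left(\left(6 + 72\right) - 1\right) 0 = \left(78 - 1\right) 0 = 77 \cdot 0 = 0$)
$z{\left(X \right)} = X$ ($z{\left(X \right)} = 0 \cdot 0 + X = 0 + X = X$)
$z{\left(7 \right)} - 184 = 7 - 184 = -177$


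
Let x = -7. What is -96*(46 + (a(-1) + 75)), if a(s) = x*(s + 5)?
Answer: -8928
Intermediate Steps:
a(s) = -35 - 7*s (a(s) = -7*(s + 5) = -7*(5 + s) = -35 - 7*s)
-96*(46 + (a(-1) + 75)) = -96*(46 + ((-35 - 7*(-1)) + 75)) = -96*(46 + ((-35 + 7) + 75)) = -96*(46 + (-28 + 75)) = -96*(46 + 47) = -96*93 = -8928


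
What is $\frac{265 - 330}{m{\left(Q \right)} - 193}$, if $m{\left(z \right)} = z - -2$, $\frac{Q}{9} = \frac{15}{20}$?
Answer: $\frac{260}{737} \approx 0.35278$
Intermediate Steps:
$Q = \frac{27}{4}$ ($Q = 9 \cdot \frac{15}{20} = 9 \cdot 15 \cdot \frac{1}{20} = 9 \cdot \frac{3}{4} = \frac{27}{4} \approx 6.75$)
$m{\left(z \right)} = 2 + z$ ($m{\left(z \right)} = z + 2 = 2 + z$)
$\frac{265 - 330}{m{\left(Q \right)} - 193} = \frac{265 - 330}{\left(2 + \frac{27}{4}\right) - 193} = - \frac{65}{\frac{35}{4} - 193} = - \frac{65}{- \frac{737}{4}} = \left(-65\right) \left(- \frac{4}{737}\right) = \frac{260}{737}$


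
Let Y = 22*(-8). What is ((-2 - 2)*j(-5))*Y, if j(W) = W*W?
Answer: 17600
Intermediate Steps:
j(W) = W²
Y = -176
((-2 - 2)*j(-5))*Y = ((-2 - 2)*(-5)²)*(-176) = -4*25*(-176) = -100*(-176) = 17600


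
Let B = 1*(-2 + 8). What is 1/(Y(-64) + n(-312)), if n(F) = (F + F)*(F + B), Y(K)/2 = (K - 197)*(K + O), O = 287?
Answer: 1/74538 ≈ 1.3416e-5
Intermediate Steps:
B = 6 (B = 1*6 = 6)
Y(K) = 2*(-197 + K)*(287 + K) (Y(K) = 2*((K - 197)*(K + 287)) = 2*((-197 + K)*(287 + K)) = 2*(-197 + K)*(287 + K))
n(F) = 2*F*(6 + F) (n(F) = (F + F)*(F + 6) = (2*F)*(6 + F) = 2*F*(6 + F))
1/(Y(-64) + n(-312)) = 1/((-113078 + 2*(-64)**2 + 180*(-64)) + 2*(-312)*(6 - 312)) = 1/((-113078 + 2*4096 - 11520) + 2*(-312)*(-306)) = 1/((-113078 + 8192 - 11520) + 190944) = 1/(-116406 + 190944) = 1/74538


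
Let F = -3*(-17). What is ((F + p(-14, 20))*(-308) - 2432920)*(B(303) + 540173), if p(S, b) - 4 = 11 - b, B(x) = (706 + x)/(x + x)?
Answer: -133507349007256/101 ≈ -1.3219e+12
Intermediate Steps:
B(x) = (706 + x)/(2*x) (B(x) = (706 + x)/((2*x)) = (706 + x)*(1/(2*x)) = (706 + x)/(2*x))
F = 51
p(S, b) = 15 - b (p(S, b) = 4 + (11 - b) = 15 - b)
((F + p(-14, 20))*(-308) - 2432920)*(B(303) + 540173) = ((51 + (15 - 1*20))*(-308) - 2432920)*((1/2)*(706 + 303)/303 + 540173) = ((51 + (15 - 20))*(-308) - 2432920)*((1/2)*(1/303)*1009 + 540173) = ((51 - 5)*(-308) - 2432920)*(1009/606 + 540173) = (46*(-308) - 2432920)*(327345847/606) = (-14168 - 2432920)*(327345847/606) = -2447088*327345847/606 = -133507349007256/101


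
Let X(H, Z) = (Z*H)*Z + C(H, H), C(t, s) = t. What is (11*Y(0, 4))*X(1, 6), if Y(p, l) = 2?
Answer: 814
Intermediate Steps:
X(H, Z) = H + H*Z² (X(H, Z) = (Z*H)*Z + H = (H*Z)*Z + H = H*Z² + H = H + H*Z²)
(11*Y(0, 4))*X(1, 6) = (11*2)*(1*(1 + 6²)) = 22*(1*(1 + 36)) = 22*(1*37) = 22*37 = 814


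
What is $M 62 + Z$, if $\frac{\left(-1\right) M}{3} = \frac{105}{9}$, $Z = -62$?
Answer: $-2232$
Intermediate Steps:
$M = -35$ ($M = - 3 \cdot \frac{105}{9} = - 3 \cdot 105 \cdot \frac{1}{9} = \left(-3\right) \frac{35}{3} = -35$)
$M 62 + Z = \left(-35\right) 62 - 62 = -2170 - 62 = -2232$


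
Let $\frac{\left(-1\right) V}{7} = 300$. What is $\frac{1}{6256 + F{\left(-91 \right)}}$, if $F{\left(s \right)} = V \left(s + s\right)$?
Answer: $\frac{1}{388456} \approx 2.5743 \cdot 10^{-6}$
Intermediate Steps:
$V = -2100$ ($V = \left(-7\right) 300 = -2100$)
$F{\left(s \right)} = - 4200 s$ ($F{\left(s \right)} = - 2100 \left(s + s\right) = - 2100 \cdot 2 s = - 4200 s$)
$\frac{1}{6256 + F{\left(-91 \right)}} = \frac{1}{6256 - -382200} = \frac{1}{6256 + 382200} = \frac{1}{388456}$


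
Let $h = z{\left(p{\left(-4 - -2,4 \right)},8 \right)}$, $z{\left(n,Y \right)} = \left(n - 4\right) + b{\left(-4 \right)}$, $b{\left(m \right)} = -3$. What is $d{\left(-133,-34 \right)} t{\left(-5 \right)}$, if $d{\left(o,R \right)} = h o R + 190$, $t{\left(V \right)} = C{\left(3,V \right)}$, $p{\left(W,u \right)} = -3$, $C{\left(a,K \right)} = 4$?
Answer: $-180120$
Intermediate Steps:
$z{\left(n,Y \right)} = -7 + n$ ($z{\left(n,Y \right)} = \left(n - 4\right) - 3 = \left(-4 + n\right) - 3 = -7 + n$)
$t{\left(V \right)} = 4$
$h = -10$ ($h = -7 - 3 = -10$)
$d{\left(o,R \right)} = 190 - 10 R o$ ($d{\left(o,R \right)} = - 10 o R + 190 = - 10 R o + 190 = 190 - 10 R o$)
$d{\left(-133,-34 \right)} t{\left(-5 \right)} = \left(190 - \left(-340\right) \left(-133\right)\right) 4 = \left(190 - 45220\right) 4 = \left(-45030\right) 4 = -180120$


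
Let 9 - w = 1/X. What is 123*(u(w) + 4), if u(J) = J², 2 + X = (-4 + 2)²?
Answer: 37515/4 ≈ 9378.8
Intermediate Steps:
X = 2 (X = -2 + (-4 + 2)² = -2 + (-2)² = -2 + 4 = 2)
w = 17/2 (w = 9 - 1/2 = 9 - 1*½ = 9 - ½ = 17/2 ≈ 8.5000)
123*(u(w) + 4) = 123*((17/2)² + 4) = 123*(289/4 + 4) = 123*(305/4) = 37515/4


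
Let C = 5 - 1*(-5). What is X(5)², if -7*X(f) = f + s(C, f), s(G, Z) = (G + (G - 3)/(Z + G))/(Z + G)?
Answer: 1643524/2480625 ≈ 0.66254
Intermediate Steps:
C = 10 (C = 5 + 5 = 10)
s(G, Z) = (G + (-3 + G)/(G + Z))/(G + Z)
X(f) = -f/7 - (107 + 10*f)/(7*(10 + f)²) (X(f) = -(f + (-3 + 10 + 10² + 10*f)/(10 + f)²)/7 = -(f + (-3 + 10 + 100 + 10*f)/(10 + f)²)/7 = -(f + (107 + 10*f)/(10 + f)²)/7 = -f/7 - (107 + 10*f)/(7*(10 + f)²))
X(5)² = ((-107 - 10*5 - 1*5*(10 + 5)²)/(7*(10 + 5)²))² = ((⅐)*(-107 - 50 - 1*5*15²)/15²)² = ((⅐)*(1/225)*(-107 - 50 - 1*5*225))² = ((⅐)*(1/225)*(-107 - 50 - 1125))² = ((⅐)*(1/225)*(-1282))² = (-1282/1575)² = 1643524/2480625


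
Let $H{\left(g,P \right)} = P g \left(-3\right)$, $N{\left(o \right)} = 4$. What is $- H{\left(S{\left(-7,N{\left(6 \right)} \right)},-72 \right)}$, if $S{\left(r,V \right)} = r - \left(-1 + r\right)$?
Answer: $-216$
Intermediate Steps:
$S{\left(r,V \right)} = 1$
$H{\left(g,P \right)} = - 3 P g$
$- H{\left(S{\left(-7,N{\left(6 \right)} \right)},-72 \right)} = - \left(-3\right) \left(-72\right) 1 = \left(-1\right) 216 = -216$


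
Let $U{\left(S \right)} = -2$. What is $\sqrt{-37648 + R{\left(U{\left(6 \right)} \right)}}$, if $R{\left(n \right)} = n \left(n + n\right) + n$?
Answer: $i \sqrt{37642} \approx 194.02 i$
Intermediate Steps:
$R{\left(n \right)} = n + 2 n^{2}$ ($R{\left(n \right)} = n 2 n + n = 2 n^{2} + n = n + 2 n^{2}$)
$\sqrt{-37648 + R{\left(U{\left(6 \right)} \right)}} = \sqrt{-37648 - 2 \left(1 + 2 \left(-2\right)\right)} = \sqrt{-37648 - 2 \left(1 - 4\right)} = \sqrt{-37648 - -6} = \sqrt{-37648 + 6} = \sqrt{-37642} = i \sqrt{37642}$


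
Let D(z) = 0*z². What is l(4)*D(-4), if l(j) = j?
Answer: 0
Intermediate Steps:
D(z) = 0
l(4)*D(-4) = 4*0 = 0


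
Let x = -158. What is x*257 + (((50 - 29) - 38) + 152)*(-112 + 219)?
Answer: -26161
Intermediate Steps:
x*257 + (((50 - 29) - 38) + 152)*(-112 + 219) = -158*257 + (((50 - 29) - 38) + 152)*(-112 + 219) = -40606 + ((21 - 38) + 152)*107 = -40606 + (-17 + 152)*107 = -40606 + 135*107 = -40606 + 14445 = -26161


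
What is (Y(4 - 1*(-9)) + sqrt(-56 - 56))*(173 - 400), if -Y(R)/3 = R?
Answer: 8853 - 908*I*sqrt(7) ≈ 8853.0 - 2402.3*I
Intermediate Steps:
Y(R) = -3*R
(Y(4 - 1*(-9)) + sqrt(-56 - 56))*(173 - 400) = (-3*(4 - 1*(-9)) + sqrt(-56 - 56))*(173 - 400) = (-3*(4 + 9) + sqrt(-112))*(-227) = (-3*13 + 4*I*sqrt(7))*(-227) = (-39 + 4*I*sqrt(7))*(-227) = 8853 - 908*I*sqrt(7)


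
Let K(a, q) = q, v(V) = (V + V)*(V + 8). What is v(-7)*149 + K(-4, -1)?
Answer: -2087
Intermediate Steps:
v(V) = 2*V*(8 + V) (v(V) = (2*V)*(8 + V) = 2*V*(8 + V))
v(-7)*149 + K(-4, -1) = (2*(-7)*(8 - 7))*149 - 1 = (2*(-7)*1)*149 - 1 = -14*149 - 1 = -2086 - 1 = -2087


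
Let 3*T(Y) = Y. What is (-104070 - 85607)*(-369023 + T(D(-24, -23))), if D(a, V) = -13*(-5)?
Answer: 209973197708/3 ≈ 6.9991e+10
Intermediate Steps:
D(a, V) = 65
T(Y) = Y/3
(-104070 - 85607)*(-369023 + T(D(-24, -23))) = (-104070 - 85607)*(-369023 + (⅓)*65) = -189677*(-369023 + 65/3) = -189677*(-1107004/3) = 209973197708/3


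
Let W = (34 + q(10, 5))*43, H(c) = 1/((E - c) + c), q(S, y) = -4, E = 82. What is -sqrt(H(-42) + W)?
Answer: -sqrt(8674042)/82 ≈ -35.917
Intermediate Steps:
H(c) = 1/82 (H(c) = 1/((82 - c) + c) = 1/82)
W = 1290 (W = (34 - 4)*43 = 30*43 = 1290)
-sqrt(H(-42) + W) = -sqrt(1/82 + 1290) = -sqrt(105781/82) = -sqrt(8674042)/82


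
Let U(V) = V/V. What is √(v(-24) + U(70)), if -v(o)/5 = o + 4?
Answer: √101 ≈ 10.050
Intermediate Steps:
v(o) = -20 - 5*o (v(o) = -5*(o + 4) = -5*(4 + o) = -20 - 5*o)
U(V) = 1
√(v(-24) + U(70)) = √((-20 - 5*(-24)) + 1) = √((-20 + 120) + 1) = √(100 + 1) = √101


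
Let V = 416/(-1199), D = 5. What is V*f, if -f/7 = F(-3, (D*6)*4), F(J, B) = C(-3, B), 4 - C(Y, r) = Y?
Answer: 20384/1199 ≈ 17.001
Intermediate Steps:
C(Y, r) = 4 - Y
F(J, B) = 7 (F(J, B) = 4 - 1*(-3) = 4 + 3 = 7)
V = -416/1199 (V = 416*(-1/1199) = -416/1199 ≈ -0.34696)
f = -49 (f = -7*7 = -49)
V*f = -416/1199*(-49) = 20384/1199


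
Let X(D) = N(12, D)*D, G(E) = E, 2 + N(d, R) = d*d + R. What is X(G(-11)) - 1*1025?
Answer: -2466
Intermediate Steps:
N(d, R) = -2 + R + d**2 (N(d, R) = -2 + (d*d + R) = -2 + (d**2 + R) = -2 + (R + d**2) = -2 + R + d**2)
X(D) = D*(142 + D) (X(D) = (-2 + D + 12**2)*D = (-2 + D + 144)*D = (142 + D)*D = D*(142 + D))
X(G(-11)) - 1*1025 = -11*(142 - 11) - 1*1025 = -11*131 - 1025 = -1441 - 1025 = -2466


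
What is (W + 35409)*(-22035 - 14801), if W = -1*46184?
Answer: 396907900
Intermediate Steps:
W = -46184
(W + 35409)*(-22035 - 14801) = (-46184 + 35409)*(-22035 - 14801) = -10775*(-36836) = 396907900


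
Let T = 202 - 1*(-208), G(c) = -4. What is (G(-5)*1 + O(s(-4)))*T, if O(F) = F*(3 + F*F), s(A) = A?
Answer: -32800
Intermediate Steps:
O(F) = F*(3 + F²)
T = 410 (T = 202 + 208 = 410)
(G(-5)*1 + O(s(-4)))*T = (-4*1 - 4*(3 + (-4)²))*410 = (-4 - 4*(3 + 16))*410 = (-4 - 4*19)*410 = (-4 - 76)*410 = -80*410 = -32800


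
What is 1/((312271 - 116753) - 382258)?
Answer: -1/186740 ≈ -5.3550e-6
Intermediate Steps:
1/((312271 - 116753) - 382258) = 1/(195518 - 382258) = 1/(-186740) = -1/186740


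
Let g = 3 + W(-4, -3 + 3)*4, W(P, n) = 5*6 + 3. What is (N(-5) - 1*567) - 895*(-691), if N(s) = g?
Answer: 618013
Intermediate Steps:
W(P, n) = 33 (W(P, n) = 30 + 3 = 33)
g = 135 (g = 3 + 33*4 = 3 + 132 = 135)
N(s) = 135
(N(-5) - 1*567) - 895*(-691) = (135 - 1*567) - 895*(-691) = (135 - 567) + 618445 = -432 + 618445 = 618013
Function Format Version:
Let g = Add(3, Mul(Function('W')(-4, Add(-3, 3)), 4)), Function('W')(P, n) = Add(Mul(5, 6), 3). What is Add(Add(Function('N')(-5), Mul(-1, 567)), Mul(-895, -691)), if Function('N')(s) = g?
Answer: 618013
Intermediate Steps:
Function('W')(P, n) = 33 (Function('W')(P, n) = Add(30, 3) = 33)
g = 135 (g = Add(3, Mul(33, 4)) = Add(3, 132) = 135)
Function('N')(s) = 135
Add(Add(Function('N')(-5), Mul(-1, 567)), Mul(-895, -691)) = Add(Add(135, Mul(-1, 567)), Mul(-895, -691)) = Add(Add(135, -567), 618445) = Add(-432, 618445) = 618013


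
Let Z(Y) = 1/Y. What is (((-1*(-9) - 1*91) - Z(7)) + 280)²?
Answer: 1918225/49 ≈ 39147.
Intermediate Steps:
(((-1*(-9) - 1*91) - Z(7)) + 280)² = (((-1*(-9) - 1*91) - 1/7) + 280)² = (((9 - 91) - 1*⅐) + 280)² = ((-82 - ⅐) + 280)² = (-575/7 + 280)² = (1385/7)² = 1918225/49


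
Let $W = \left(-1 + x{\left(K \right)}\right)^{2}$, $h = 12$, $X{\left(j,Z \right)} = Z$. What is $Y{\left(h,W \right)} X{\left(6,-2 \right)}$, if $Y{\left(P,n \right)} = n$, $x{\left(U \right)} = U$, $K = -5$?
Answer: $-72$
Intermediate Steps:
$W = 36$ ($W = \left(-1 - 5\right)^{2} = \left(-6\right)^{2} = 36$)
$Y{\left(h,W \right)} X{\left(6,-2 \right)} = 36 \left(-2\right) = -72$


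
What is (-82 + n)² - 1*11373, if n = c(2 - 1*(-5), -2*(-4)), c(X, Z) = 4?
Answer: -5289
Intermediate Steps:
n = 4
(-82 + n)² - 1*11373 = (-82 + 4)² - 1*11373 = (-78)² - 11373 = 6084 - 11373 = -5289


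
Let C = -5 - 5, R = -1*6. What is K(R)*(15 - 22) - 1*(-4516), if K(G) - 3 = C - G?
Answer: 4523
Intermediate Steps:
R = -6
C = -10
K(G) = -7 - G (K(G) = 3 + (-10 - G) = -7 - G)
K(R)*(15 - 22) - 1*(-4516) = (-7 - 1*(-6))*(15 - 22) - 1*(-4516) = (-7 + 6)*(-7) + 4516 = -1*(-7) + 4516 = 7 + 4516 = 4523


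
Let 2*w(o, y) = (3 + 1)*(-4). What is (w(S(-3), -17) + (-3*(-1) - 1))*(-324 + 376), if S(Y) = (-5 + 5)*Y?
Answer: -312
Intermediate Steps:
S(Y) = 0 (S(Y) = 0*Y = 0)
w(o, y) = -8 (w(o, y) = ((3 + 1)*(-4))/2 = (4*(-4))/2 = (½)*(-16) = -8)
(w(S(-3), -17) + (-3*(-1) - 1))*(-324 + 376) = (-8 + (-3*(-1) - 1))*(-324 + 376) = (-8 + (3 - 1))*52 = (-8 + 2)*52 = -6*52 = -312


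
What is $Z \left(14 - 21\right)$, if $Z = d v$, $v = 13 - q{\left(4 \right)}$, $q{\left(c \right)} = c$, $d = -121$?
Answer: $7623$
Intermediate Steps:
$v = 9$ ($v = 13 - 4 = 9$)
$Z = -1089$ ($Z = \left(-121\right) 9 = -1089$)
$Z \left(14 - 21\right) = - 1089 \left(14 - 21\right) = \left(-1089\right) \left(-7\right) = 7623$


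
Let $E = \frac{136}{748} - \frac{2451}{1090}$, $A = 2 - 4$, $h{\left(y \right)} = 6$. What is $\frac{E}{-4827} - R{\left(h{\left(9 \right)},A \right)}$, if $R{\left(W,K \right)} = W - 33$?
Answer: $\frac{1562669491}{57875730} \approx 27.0$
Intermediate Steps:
$A = -2$ ($A = 2 - 4 = -2$)
$E = - \frac{24781}{11990}$ ($E = 136 \cdot \frac{1}{748} - \frac{2451}{1090} = \frac{2}{11} - \frac{2451}{1090} = - \frac{24781}{11990} \approx -2.0668$)
$R{\left(W,K \right)} = -33 + W$
$\frac{E}{-4827} - R{\left(h{\left(9 \right)},A \right)} = - \frac{24781}{11990 \left(-4827\right)} - \left(-33 + 6\right) = \left(- \frac{24781}{11990}\right) \left(- \frac{1}{4827}\right) - -27 = \frac{24781}{57875730} + 27 = \frac{1562669491}{57875730}$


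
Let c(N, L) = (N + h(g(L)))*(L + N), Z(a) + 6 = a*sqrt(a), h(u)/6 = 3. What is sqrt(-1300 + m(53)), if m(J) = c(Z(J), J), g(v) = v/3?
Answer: sqrt(148141 + 3127*sqrt(53)) ≈ 413.41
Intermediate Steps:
g(v) = v/3 (g(v) = v*(1/3) = v/3)
h(u) = 18 (h(u) = 6*3 = 18)
Z(a) = -6 + a**(3/2) (Z(a) = -6 + a*sqrt(a) = -6 + a**(3/2))
c(N, L) = (18 + N)*(L + N) (c(N, L) = (N + 18)*(L + N) = (18 + N)*(L + N))
m(J) = -108 + (-6 + J**(3/2))**2 + 18*J + 18*J**(3/2) + J*(-6 + J**(3/2)) (m(J) = (-6 + J**(3/2))**2 + 18*J + 18*(-6 + J**(3/2)) + J*(-6 + J**(3/2)) = (-6 + J**(3/2))**2 + 18*J + (-108 + 18*J**(3/2)) + J*(-6 + J**(3/2)) = -108 + (-6 + J**(3/2))**2 + 18*J + 18*J**(3/2) + J*(-6 + J**(3/2)))
sqrt(-1300 + m(53)) = sqrt(-1300 + (-72 + 53**3 + 53**(5/2) + 6*53**(3/2) + 12*53)) = sqrt(-1300 + (-72 + 148877 + 2809*sqrt(53) + 6*(53*sqrt(53)) + 636)) = sqrt(-1300 + (-72 + 148877 + 2809*sqrt(53) + 318*sqrt(53) + 636)) = sqrt(-1300 + (149441 + 3127*sqrt(53))) = sqrt(148141 + 3127*sqrt(53))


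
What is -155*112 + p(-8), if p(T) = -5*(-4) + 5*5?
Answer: -17315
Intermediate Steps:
p(T) = 45 (p(T) = 20 + 25 = 45)
-155*112 + p(-8) = -155*112 + 45 = -17360 + 45 = -17315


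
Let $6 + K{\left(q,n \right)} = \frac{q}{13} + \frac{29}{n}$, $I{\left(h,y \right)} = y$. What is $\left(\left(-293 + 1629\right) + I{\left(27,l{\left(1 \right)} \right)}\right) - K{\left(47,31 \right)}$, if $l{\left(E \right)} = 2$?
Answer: $\frac{539798}{403} \approx 1339.4$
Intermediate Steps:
$K{\left(q,n \right)} = -6 + \frac{29}{n} + \frac{q}{13}$ ($K{\left(q,n \right)} = -6 + \left(\frac{q}{13} + \frac{29}{n}\right) = -6 + \left(\frac{29}{n} + \frac{q}{13}\right) = -6 + \frac{29}{n} + \frac{q}{13}$)
$\left(\left(-293 + 1629\right) + I{\left(27,l{\left(1 \right)} \right)}\right) - K{\left(47,31 \right)} = \left(\left(-293 + 1629\right) + 2\right) - \left(-6 + \frac{29}{31} + \frac{1}{13} \cdot 47\right) = \left(1336 + 2\right) - \left(-6 + 29 \cdot \frac{1}{31} + \frac{47}{13}\right) = 1338 - \left(-6 + \frac{29}{31} + \frac{47}{13}\right) = 1338 - - \frac{584}{403} = 1338 + \frac{584}{403} = \frac{539798}{403}$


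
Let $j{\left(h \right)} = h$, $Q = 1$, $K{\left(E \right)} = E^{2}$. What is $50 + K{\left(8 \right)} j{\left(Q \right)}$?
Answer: $114$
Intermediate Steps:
$50 + K{\left(8 \right)} j{\left(Q \right)} = 50 + 8^{2} \cdot 1 = 50 + 64 \cdot 1 = 50 + 64 = 114$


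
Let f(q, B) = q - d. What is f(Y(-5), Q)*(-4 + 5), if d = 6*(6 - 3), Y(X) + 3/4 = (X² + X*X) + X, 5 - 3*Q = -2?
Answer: 105/4 ≈ 26.250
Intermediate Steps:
Q = 7/3 (Q = 5/3 - ⅓*(-2) = 5/3 + ⅔ = 7/3 ≈ 2.3333)
Y(X) = -¾ + X + 2*X² (Y(X) = -¾ + ((X² + X*X) + X) = -¾ + ((X² + X²) + X) = -¾ + (2*X² + X) = -¾ + (X + 2*X²) = -¾ + X + 2*X²)
d = 18 (d = 6*3 = 18)
f(q, B) = -18 + q (f(q, B) = q - 1*18 = q - 18 = -18 + q)
f(Y(-5), Q)*(-4 + 5) = (-18 + (-¾ - 5 + 2*(-5)²))*(-4 + 5) = (-18 + (-¾ - 5 + 2*25))*1 = (-18 + (-¾ - 5 + 50))*1 = (-18 + 177/4)*1 = (105/4)*1 = 105/4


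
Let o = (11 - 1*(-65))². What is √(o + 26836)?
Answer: 2*√8153 ≈ 180.59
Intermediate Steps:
o = 5776 (o = (11 + 65)² = 76² = 5776)
√(o + 26836) = √(5776 + 26836) = √32612 = 2*√8153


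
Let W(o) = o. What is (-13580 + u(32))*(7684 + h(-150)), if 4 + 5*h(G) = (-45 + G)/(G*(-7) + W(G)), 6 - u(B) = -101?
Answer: -10351516977/100 ≈ -1.0352e+8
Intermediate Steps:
u(B) = 107 (u(B) = 6 - 1*(-101) = 6 + 101 = 107)
h(G) = -⅘ - (-45 + G)/(30*G) (h(G) = -⅘ + ((-45 + G)/(G*(-7) + G))/5 = -⅘ + ((-45 + G)/(-7*G + G))/5 = -⅘ + ((-45 + G)/((-6*G)))/5 = -⅘ + ((-45 + G)*(-1/(6*G)))/5 = -⅘ + (-(-45 + G)/(6*G))/5 = -⅘ - (-45 + G)/(30*G))
(-13580 + u(32))*(7684 + h(-150)) = (-13580 + 107)*(7684 + (⅙)*(9 - 5*(-150))/(-150)) = -13473*(7684 + (⅙)*(-1/150)*(9 + 750)) = -13473*(7684 + (⅙)*(-1/150)*759) = -13473*(7684 - 253/300) = -13473*2304947/300 = -10351516977/100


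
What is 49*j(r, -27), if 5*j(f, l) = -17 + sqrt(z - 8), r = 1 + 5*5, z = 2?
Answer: -833/5 + 49*I*sqrt(6)/5 ≈ -166.6 + 24.005*I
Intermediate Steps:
r = 26 (r = 1 + 25 = 26)
j(f, l) = -17/5 + I*sqrt(6)/5 (j(f, l) = (-17 + sqrt(2 - 8))/5 = (-17 + sqrt(-6))/5 = (-17 + I*sqrt(6))/5 = -17/5 + I*sqrt(6)/5)
49*j(r, -27) = 49*(-17/5 + I*sqrt(6)/5) = -833/5 + 49*I*sqrt(6)/5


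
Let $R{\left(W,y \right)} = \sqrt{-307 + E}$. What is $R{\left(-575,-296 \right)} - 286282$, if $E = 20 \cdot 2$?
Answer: $-286282 + i \sqrt{267} \approx -2.8628 \cdot 10^{5} + 16.34 i$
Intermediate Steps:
$E = 40$
$R{\left(W,y \right)} = i \sqrt{267}$ ($R{\left(W,y \right)} = \sqrt{-307 + 40} = \sqrt{-267} = i \sqrt{267}$)
$R{\left(-575,-296 \right)} - 286282 = i \sqrt{267} - 286282 = -286282 + i \sqrt{267}$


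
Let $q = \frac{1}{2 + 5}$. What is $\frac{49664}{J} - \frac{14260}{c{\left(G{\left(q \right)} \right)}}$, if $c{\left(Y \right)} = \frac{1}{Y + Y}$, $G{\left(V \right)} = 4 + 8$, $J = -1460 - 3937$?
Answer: $- \frac{1847118944}{5397} \approx -3.4225 \cdot 10^{5}$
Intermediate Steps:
$J = -5397$ ($J = -1460 - 3937 = -5397$)
$q = \frac{1}{7} \approx 0.14286$
$G{\left(V \right)} = 12$
$c{\left(Y \right)} = \frac{1}{2 Y}$
$\frac{49664}{J} - \frac{14260}{c{\left(G{\left(q \right)} \right)}} = \frac{49664}{-5397} - \frac{14260}{\frac{1}{2} \cdot \frac{1}{12}} = 49664 \left(- \frac{1}{5397}\right) - \frac{14260}{\frac{1}{2} \cdot \frac{1}{12}} = - \frac{49664}{5397} - 14260 \frac{1}{\frac{1}{24}} = - \frac{49664}{5397} - 342240 = - \frac{1847118944}{5397}$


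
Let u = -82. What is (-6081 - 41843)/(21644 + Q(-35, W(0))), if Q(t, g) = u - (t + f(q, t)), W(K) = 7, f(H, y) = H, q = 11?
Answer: -23962/10793 ≈ -2.2201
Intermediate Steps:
Q(t, g) = -93 - t (Q(t, g) = -82 - (t + 11) = -82 - (11 + t) = -82 + (-11 - t) = -93 - t)
(-6081 - 41843)/(21644 + Q(-35, W(0))) = (-6081 - 41843)/(21644 + (-93 - 1*(-35))) = -47924/(21644 + (-93 + 35)) = -47924/(21644 - 58) = -47924/21586 = -47924*1/21586 = -23962/10793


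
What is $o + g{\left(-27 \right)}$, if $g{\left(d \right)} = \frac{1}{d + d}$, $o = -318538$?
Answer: $- \frac{17201053}{54} \approx -3.1854 \cdot 10^{5}$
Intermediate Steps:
$g{\left(d \right)} = \frac{1}{2 d}$
$o + g{\left(-27 \right)} = -318538 + \frac{1}{2 \left(-27\right)} = -318538 + \frac{1}{2} \left(- \frac{1}{27}\right) = -318538 - \frac{1}{54} = - \frac{17201053}{54}$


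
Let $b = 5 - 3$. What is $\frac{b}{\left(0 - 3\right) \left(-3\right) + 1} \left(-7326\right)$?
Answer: $- \frac{7326}{5} \approx -1465.2$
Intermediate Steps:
$b = 2$
$\frac{b}{\left(0 - 3\right) \left(-3\right) + 1} \left(-7326\right) = \frac{2}{\left(0 - 3\right) \left(-3\right) + 1} \left(-7326\right) = \frac{2}{\left(-3\right) \left(-3\right) + 1} \left(-7326\right) = \frac{2}{9 + 1} \left(-7326\right) = \frac{2}{10} \left(-7326\right) = 2 \cdot \frac{1}{10} \left(-7326\right) = \frac{1}{5} \left(-7326\right) = - \frac{7326}{5}$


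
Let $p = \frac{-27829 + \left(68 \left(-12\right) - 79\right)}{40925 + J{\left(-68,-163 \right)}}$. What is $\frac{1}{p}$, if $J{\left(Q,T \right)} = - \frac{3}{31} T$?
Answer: $- \frac{317291}{222611} \approx -1.4253$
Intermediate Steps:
$J{\left(Q,T \right)} = - \frac{3 T}{31}$ ($J{\left(Q,T \right)} = \left(-3\right) \frac{1}{31} T = - \frac{3 T}{31}$)
$p = - \frac{222611}{317291}$ ($p = \frac{-27829 + \left(68 \left(-12\right) - 79\right)}{40925 - - \frac{489}{31}} = \frac{-27829 - 895}{40925 + \frac{489}{31}} = \frac{-27829 - 895}{\frac{1269164}{31}} = \left(-28724\right) \frac{31}{1269164} = - \frac{222611}{317291} \approx -0.7016$)
$\frac{1}{p} = \frac{1}{- \frac{222611}{317291}} = - \frac{317291}{222611}$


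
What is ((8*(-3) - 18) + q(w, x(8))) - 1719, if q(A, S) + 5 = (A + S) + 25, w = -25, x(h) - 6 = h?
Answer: -1752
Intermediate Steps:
x(h) = 6 + h
q(A, S) = 20 + A + S (q(A, S) = -5 + ((A + S) + 25) = -5 + (25 + A + S) = 20 + A + S)
((8*(-3) - 18) + q(w, x(8))) - 1719 = ((8*(-3) - 18) + (20 - 25 + (6 + 8))) - 1719 = ((-24 - 18) + (20 - 25 + 14)) - 1719 = (-42 + 9) - 1719 = -33 - 1719 = -1752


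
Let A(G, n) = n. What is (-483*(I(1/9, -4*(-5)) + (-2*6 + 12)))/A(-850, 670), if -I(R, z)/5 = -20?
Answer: -4830/67 ≈ -72.090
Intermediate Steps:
I(R, z) = 100 (I(R, z) = -5*(-20) = 100)
(-483*(I(1/9, -4*(-5)) + (-2*6 + 12)))/A(-850, 670) = -483*(100 + (-2*6 + 12))/670 = -483*(100 + (-12 + 12))*(1/670) = -483*(100 + 0)*(1/670) = -483*100*(1/670) = -48300*1/670 = -4830/67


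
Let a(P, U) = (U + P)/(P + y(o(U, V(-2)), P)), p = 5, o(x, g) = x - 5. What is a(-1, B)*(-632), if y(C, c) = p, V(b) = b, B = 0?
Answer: 158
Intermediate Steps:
o(x, g) = -5 + x
y(C, c) = 5
a(P, U) = (P + U)/(5 + P) (a(P, U) = (U + P)/(P + 5) = (P + U)/(5 + P))
a(-1, B)*(-632) = ((-1 + 0)/(5 - 1))*(-632) = (-1/4)*(-632) = ((1/4)*(-1))*(-632) = -1/4*(-632) = 158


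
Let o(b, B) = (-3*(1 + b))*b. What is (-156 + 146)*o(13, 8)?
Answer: 5460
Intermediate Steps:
o(b, B) = b*(-3 - 3*b) (o(b, B) = (-3 - 3*b)*b = b*(-3 - 3*b))
(-156 + 146)*o(13, 8) = (-156 + 146)*(-3*13*(1 + 13)) = -(-30)*13*14 = -10*(-546) = 5460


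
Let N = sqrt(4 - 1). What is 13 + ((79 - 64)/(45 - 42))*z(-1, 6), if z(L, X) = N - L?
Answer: 18 + 5*sqrt(3) ≈ 26.660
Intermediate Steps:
N = sqrt(3) ≈ 1.7320
z(L, X) = sqrt(3) - L
13 + ((79 - 64)/(45 - 42))*z(-1, 6) = 13 + ((79 - 64)/(45 - 42))*(sqrt(3) - 1*(-1)) = 13 + (15/3)*(sqrt(3) + 1) = 13 + (15*(1/3))*(1 + sqrt(3)) = 13 + 5*(1 + sqrt(3)) = 13 + (5 + 5*sqrt(3)) = 18 + 5*sqrt(3)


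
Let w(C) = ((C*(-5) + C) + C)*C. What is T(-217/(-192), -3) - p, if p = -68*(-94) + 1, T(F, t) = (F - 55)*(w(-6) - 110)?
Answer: 513659/96 ≈ 5350.6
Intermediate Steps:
w(C) = -3*C**2 (w(C) = ((-5*C + C) + C)*C = (-4*C + C)*C = (-3*C)*C = -3*C**2)
T(F, t) = 11990 - 218*F (T(F, t) = (F - 55)*(-3*(-6)**2 - 110) = (-55 + F)*(-3*36 - 110) = (-55 + F)*(-108 - 110) = (-55 + F)*(-218) = 11990 - 218*F)
p = 6393 (p = 6392 + 1 = 6393)
T(-217/(-192), -3) - p = (11990 - (-47306)/(-192)) - 1*6393 = (11990 - (-47306)*(-1)/192) - 6393 = (11990 - 218*217/192) - 6393 = (11990 - 23653/96) - 6393 = 1127387/96 - 6393 = 513659/96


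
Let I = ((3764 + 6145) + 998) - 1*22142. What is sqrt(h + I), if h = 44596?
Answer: sqrt(33361) ≈ 182.65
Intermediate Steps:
I = -11235 (I = (9909 + 998) - 22142 = 10907 - 22142 = -11235)
sqrt(h + I) = sqrt(44596 - 11235) = sqrt(33361)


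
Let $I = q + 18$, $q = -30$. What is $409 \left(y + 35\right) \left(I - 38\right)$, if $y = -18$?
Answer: $-347650$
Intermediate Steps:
$I = -12$ ($I = -30 + 18 = -12$)
$409 \left(y + 35\right) \left(I - 38\right) = 409 \left(-18 + 35\right) \left(-12 - 38\right) = 409 \cdot 17 \left(-50\right) = 409 \left(-850\right) = -347650$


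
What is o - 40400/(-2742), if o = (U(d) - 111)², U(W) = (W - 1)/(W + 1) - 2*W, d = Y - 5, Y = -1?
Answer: 327000424/34275 ≈ 9540.5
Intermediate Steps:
d = -6 (d = -1 - 5 = -6)
U(W) = -2*W + (-1 + W)/(1 + W) (U(W) = (-1 + W)/(1 + W) - 2*W = -2*W + (-1 + W)/(1 + W))
o = 238144/25 (o = ((-1 - 1*(-6) - 2*(-6)²)/(1 - 6) - 111)² = ((-1 + 6 - 2*36)/(-5) - 111)² = (-(-1 + 6 - 72)/5 - 111)² = (-⅕*(-67) - 111)² = (67/5 - 111)² = (-488/5)² = 238144/25 ≈ 9525.8)
o - 40400/(-2742) = 238144/25 - 40400/(-2742) = 238144/25 - 40400*(-1/2742) = 238144/25 + 20200/1371 = 327000424/34275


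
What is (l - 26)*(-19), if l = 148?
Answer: -2318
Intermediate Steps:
(l - 26)*(-19) = (148 - 26)*(-19) = 122*(-19) = -2318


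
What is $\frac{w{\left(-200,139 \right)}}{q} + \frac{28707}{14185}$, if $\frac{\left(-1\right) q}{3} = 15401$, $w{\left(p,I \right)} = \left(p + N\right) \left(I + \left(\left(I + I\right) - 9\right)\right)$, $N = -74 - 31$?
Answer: $\frac{1030510307}{218463185} \approx 4.7171$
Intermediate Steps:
$N = -105$ ($N = -74 - 31 = -105$)
$w{\left(p,I \right)} = \left(-105 + p\right) \left(-9 + 3 I\right)$ ($w{\left(p,I \right)} = \left(p - 105\right) \left(I + \left(\left(I + I\right) - 9\right)\right) = \left(-105 + p\right) \left(I + \left(2 I - 9\right)\right) = \left(-105 + p\right) \left(I + \left(-9 + 2 I\right)\right) = \left(-105 + p\right) \left(-9 + 3 I\right)$)
$q = -46203$ ($q = \left(-3\right) 15401 = -46203$)
$\frac{w{\left(-200,139 \right)}}{q} + \frac{28707}{14185} = \frac{945 - 43785 - -1800 + 3 \cdot 139 \left(-200\right)}{-46203} + \frac{28707}{14185} = \left(945 - 43785 + 1800 - 83400\right) \left(- \frac{1}{46203}\right) + 28707 \cdot \frac{1}{14185} = \left(-124440\right) \left(- \frac{1}{46203}\right) + \frac{28707}{14185} = \frac{41480}{15401} + \frac{28707}{14185} = \frac{1030510307}{218463185}$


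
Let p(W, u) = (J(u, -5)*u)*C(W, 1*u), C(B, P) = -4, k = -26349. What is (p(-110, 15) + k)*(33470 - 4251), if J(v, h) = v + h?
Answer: -787422831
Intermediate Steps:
J(v, h) = h + v
p(W, u) = -4*u*(-5 + u) (p(W, u) = ((-5 + u)*u)*(-4) = (u*(-5 + u))*(-4) = -4*u*(-5 + u))
(p(-110, 15) + k)*(33470 - 4251) = (4*15*(5 - 1*15) - 26349)*(33470 - 4251) = (4*15*(5 - 15) - 26349)*29219 = (4*15*(-10) - 26349)*29219 = (-600 - 26349)*29219 = -26949*29219 = -787422831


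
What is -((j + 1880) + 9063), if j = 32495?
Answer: -43438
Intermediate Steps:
-((j + 1880) + 9063) = -((32495 + 1880) + 9063) = -(34375 + 9063) = -1*43438 = -43438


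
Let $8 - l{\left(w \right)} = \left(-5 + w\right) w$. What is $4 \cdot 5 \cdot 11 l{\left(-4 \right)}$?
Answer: $-6160$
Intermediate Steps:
$l{\left(w \right)} = 8 - w \left(-5 + w\right)$ ($l{\left(w \right)} = 8 - \left(-5 + w\right) w = 8 - w \left(-5 + w\right)$)
$4 \cdot 5 \cdot 11 l{\left(-4 \right)} = 4 \cdot 5 \cdot 11 \left(8 - \left(-4\right)^{2} + 5 \left(-4\right)\right) = 4 \cdot 55 \left(8 - 16 - 20\right) = 220 \left(8 - 16 - 20\right) = 220 \left(-28\right) = -6160$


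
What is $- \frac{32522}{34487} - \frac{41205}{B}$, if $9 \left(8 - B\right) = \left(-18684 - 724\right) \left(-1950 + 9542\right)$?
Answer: $- \frac{4804763194891}{5081507983096} \approx -0.94554$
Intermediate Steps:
$B = \frac{147345608}{9}$ ($B = 8 - \frac{\left(-18684 - 724\right) \left(-1950 + 9542\right)}{9} = 8 - \frac{\left(-19408\right) 7592}{9} = 8 - - \frac{147345536}{9} = 8 + \frac{147345536}{9} = \frac{147345608}{9} \approx 1.6372 \cdot 10^{7}$)
$- \frac{32522}{34487} - \frac{41205}{B} = - \frac{32522}{34487} - \frac{41205}{\frac{147345608}{9}} = \left(-32522\right) \frac{1}{34487} - \frac{370845}{147345608} = - \frac{32522}{34487} - \frac{370845}{147345608} = - \frac{4804763194891}{5081507983096}$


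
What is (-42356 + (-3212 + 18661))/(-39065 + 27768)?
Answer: 26907/11297 ≈ 2.3818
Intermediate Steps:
(-42356 + (-3212 + 18661))/(-39065 + 27768) = (-42356 + 15449)/(-11297) = -26907*(-1/11297) = 26907/11297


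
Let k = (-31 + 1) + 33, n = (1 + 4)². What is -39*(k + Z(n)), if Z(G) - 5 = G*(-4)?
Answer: 3588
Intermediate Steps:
n = 25 (n = 5² = 25)
Z(G) = 5 - 4*G (Z(G) = 5 + G*(-4) = 5 - 4*G)
k = 3 (k = -30 + 33 = 3)
-39*(k + Z(n)) = -39*(3 + (5 - 4*25)) = -39*(3 + (5 - 100)) = -39*(3 - 95) = -39*(-92) = 3588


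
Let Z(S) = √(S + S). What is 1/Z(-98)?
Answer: -I/14 ≈ -0.071429*I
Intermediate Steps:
Z(S) = √2*√S (Z(S) = √(2*S) = √2*√S)
1/Z(-98) = 1/(√2*√(-98)) = 1/(√2*(7*I*√2)) = 1/(14*I) = -I/14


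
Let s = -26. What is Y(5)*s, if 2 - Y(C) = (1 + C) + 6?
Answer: 260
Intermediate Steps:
Y(C) = -5 - C (Y(C) = 2 - ((1 + C) + 6) = 2 - (7 + C) = 2 + (-7 - C) = -5 - C)
Y(5)*s = (-5 - 1*5)*(-26) = (-5 - 5)*(-26) = -10*(-26) = 260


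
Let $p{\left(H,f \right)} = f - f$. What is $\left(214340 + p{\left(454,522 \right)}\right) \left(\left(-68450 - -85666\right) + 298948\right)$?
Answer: $67766591760$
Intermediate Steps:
$p{\left(H,f \right)} = 0$
$\left(214340 + p{\left(454,522 \right)}\right) \left(\left(-68450 - -85666\right) + 298948\right) = \left(214340 + 0\right) \left(\left(-68450 - -85666\right) + 298948\right) = 214340 \left(\left(-68450 + 85666\right) + 298948\right) = 214340 \left(17216 + 298948\right) = 214340 \cdot 316164 = 67766591760$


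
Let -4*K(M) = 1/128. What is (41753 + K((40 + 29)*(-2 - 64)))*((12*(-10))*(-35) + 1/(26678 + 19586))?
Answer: 4153843194185535/23687168 ≈ 1.7536e+8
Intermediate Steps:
K(M) = -1/512 (K(M) = -1/4/128 = -1/4*1/128 = -1/512)
(41753 + K((40 + 29)*(-2 - 64)))*((12*(-10))*(-35) + 1/(26678 + 19586)) = (41753 - 1/512)*((12*(-10))*(-35) + 1/(26678 + 19586)) = 21377535*(-120*(-35) + 1/46264)/512 = 21377535*(4200 + 1/46264)/512 = (21377535/512)*(194308801/46264) = 4153843194185535/23687168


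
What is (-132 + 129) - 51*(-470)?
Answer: 23967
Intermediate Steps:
(-132 + 129) - 51*(-470) = -3 + 23970 = 23967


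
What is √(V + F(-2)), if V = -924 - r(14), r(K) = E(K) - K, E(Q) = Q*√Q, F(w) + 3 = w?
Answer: √(-915 - 14*√14) ≈ 31.103*I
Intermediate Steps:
F(w) = -3 + w
E(Q) = Q^(3/2)
r(K) = K^(3/2) - K
V = -910 - 14*√14 (V = -924 - (14^(3/2) - 1*14) = -924 - (14*√14 - 14) = -924 - (-14 + 14*√14) = -924 + (14 - 14*√14) = -910 - 14*√14 ≈ -962.38)
√(V + F(-2)) = √((-910 - 14*√14) + (-3 - 2)) = √((-910 - 14*√14) - 5) = √(-915 - 14*√14)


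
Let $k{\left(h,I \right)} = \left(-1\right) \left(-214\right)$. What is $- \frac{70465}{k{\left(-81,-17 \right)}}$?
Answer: $- \frac{70465}{214} \approx -329.28$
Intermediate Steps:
$k{\left(h,I \right)} = 214$
$- \frac{70465}{k{\left(-81,-17 \right)}} = - \frac{70465}{214}$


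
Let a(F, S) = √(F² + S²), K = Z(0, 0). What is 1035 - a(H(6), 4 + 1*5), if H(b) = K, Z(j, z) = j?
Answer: 1026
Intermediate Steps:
K = 0
H(b) = 0
1035 - a(H(6), 4 + 1*5) = 1035 - √(0² + (4 + 1*5)²) = 1035 - √(0 + (4 + 5)²) = 1035 - √(0 + 9²) = 1035 - √(0 + 81) = 1035 - √81 = 1035 - 1*9 = 1035 - 9 = 1026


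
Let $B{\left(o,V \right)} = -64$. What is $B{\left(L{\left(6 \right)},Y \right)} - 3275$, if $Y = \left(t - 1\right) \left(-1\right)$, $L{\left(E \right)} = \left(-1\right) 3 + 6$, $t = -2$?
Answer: $-3339$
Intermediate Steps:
$L{\left(E \right)} = 3$ ($L{\left(E \right)} = -3 + 6 = 3$)
$Y = 3$ ($Y = \left(-2 - 1\right) \left(-1\right) = \left(-3\right) \left(-1\right) = 3$)
$B{\left(L{\left(6 \right)},Y \right)} - 3275 = -64 - 3275 = -3339$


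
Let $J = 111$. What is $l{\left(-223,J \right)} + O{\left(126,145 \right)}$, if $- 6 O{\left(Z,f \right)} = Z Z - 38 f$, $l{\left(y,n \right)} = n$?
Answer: $- \frac{4850}{3} \approx -1616.7$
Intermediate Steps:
$O{\left(Z,f \right)} = - \frac{Z^{2}}{6} + \frac{19 f}{3}$ ($O{\left(Z,f \right)} = - \frac{Z Z - 38 f}{6} = - \frac{Z^{2} - 38 f}{6} = - \frac{Z^{2}}{6} + \frac{19 f}{3}$)
$l{\left(-223,J \right)} + O{\left(126,145 \right)} = 111 + \left(- \frac{126^{2}}{6} + \frac{19}{3} \cdot 145\right) = 111 + \left(\left(- \frac{1}{6}\right) 15876 + \frac{2755}{3}\right) = 111 + \left(-2646 + \frac{2755}{3}\right) = 111 - \frac{5183}{3} = - \frac{4850}{3}$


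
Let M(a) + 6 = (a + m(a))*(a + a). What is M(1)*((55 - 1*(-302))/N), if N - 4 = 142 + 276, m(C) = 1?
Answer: -357/211 ≈ -1.6919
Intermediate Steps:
N = 422 (N = 4 + (142 + 276) = 4 + 418 = 422)
M(a) = -6 + 2*a*(1 + a) (M(a) = -6 + (a + 1)*(a + a) = -6 + (1 + a)*(2*a) = -6 + 2*a*(1 + a))
M(1)*((55 - 1*(-302))/N) = (-6 + 2*1 + 2*1**2)*((55 - 1*(-302))/422) = (-6 + 2 + 2*1)*((55 + 302)*(1/422)) = (-6 + 2 + 2)*(357*(1/422)) = -2*357/422 = -357/211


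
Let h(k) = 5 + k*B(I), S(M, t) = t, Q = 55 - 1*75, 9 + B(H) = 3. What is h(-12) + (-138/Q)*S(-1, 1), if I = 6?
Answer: 839/10 ≈ 83.900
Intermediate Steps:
B(H) = -6 (B(H) = -9 + 3 = -6)
Q = -20 (Q = 55 - 75 = -20)
h(k) = 5 - 6*k (h(k) = 5 + k*(-6) = 5 - 6*k)
h(-12) + (-138/Q)*S(-1, 1) = (5 - 6*(-12)) - 138/(-20)*1 = (5 + 72) - 138*(-1/20)*1 = 77 + (69/10)*1 = 77 + 69/10 = 839/10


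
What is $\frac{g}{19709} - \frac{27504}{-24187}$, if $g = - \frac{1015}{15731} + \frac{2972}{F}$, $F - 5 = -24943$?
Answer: $\frac{106327314518845617}{93504938756495137} \approx 1.1371$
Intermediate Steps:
$F = -24938$ ($F = 5 - 24943 = -24938$)
$g = - \frac{36032301}{196149839}$ ($g = - \frac{1015}{15731} + \frac{2972}{-24938} = \left(-1015\right) \frac{1}{15731} + 2972 \left(- \frac{1}{24938}\right) = - \frac{1015}{15731} - \frac{1486}{12469} = - \frac{36032301}{196149839} \approx -0.1837$)
$\frac{g}{19709} - \frac{27504}{-24187} = - \frac{36032301}{196149839 \cdot 19709} - \frac{27504}{-24187} = \left(- \frac{36032301}{196149839}\right) \frac{1}{19709} - - \frac{27504}{24187} = - \frac{36032301}{3865917176851} + \frac{27504}{24187} = \frac{106327314518845617}{93504938756495137}$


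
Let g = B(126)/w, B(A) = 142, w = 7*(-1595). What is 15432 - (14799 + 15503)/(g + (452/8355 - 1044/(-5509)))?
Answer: -28043080938321/242150467 ≈ -1.1581e+5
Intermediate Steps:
w = -11165
g = -142/11165 (g = 142/(-11165) = 142*(-1/11165) = -142/11165 ≈ -0.012718)
15432 - (14799 + 15503)/(g + (452/8355 - 1044/(-5509))) = 15432 - (14799 + 15503)/(-142/11165 + (452/8355 - 1044/(-5509))) = 15432 - 30302/(-142/11165 + (452*(1/8355) - 1044*(-1/5509))) = 15432 - 30302/(-142/11165 + (452/8355 + 1044/5509)) = 15432 - 30302/(-142/11165 + 11212688/46027695) = 15432 - 30302/484300934/2097547815 = 15432 - 30302*2097547815/484300934 = 15432 - 1*31779946945065/242150467 = 15432 - 31779946945065/242150467 = -28043080938321/242150467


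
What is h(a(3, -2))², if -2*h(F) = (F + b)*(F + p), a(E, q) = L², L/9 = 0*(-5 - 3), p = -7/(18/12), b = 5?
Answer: 1225/9 ≈ 136.11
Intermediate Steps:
p = -14/3 (p = -7/(18*(1/12)) = -7/3/2 = -7*⅔ = -14/3 ≈ -4.6667)
L = 0 (L = 9*(0*(-5 - 3)) = 9*(0*(-8)) = 9*0 = 0)
a(E, q) = 0 (a(E, q) = 0² = 0)
h(F) = -(5 + F)*(-14/3 + F)/2 (h(F) = -(F + 5)*(F - 14/3)/2 = -(5 + F)*(-14/3 + F)/2)
h(a(3, -2))² = (35/3 - ½*0² - ⅙*0)² = (35/3 - ½*0 + 0)² = (35/3 + 0 + 0)² = (35/3)² = 1225/9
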